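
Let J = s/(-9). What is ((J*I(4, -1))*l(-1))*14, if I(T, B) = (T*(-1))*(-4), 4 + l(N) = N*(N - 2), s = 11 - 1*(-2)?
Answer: 2912/9 ≈ 323.56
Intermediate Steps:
s = 13 (s = 11 + 2 = 13)
l(N) = -4 + N*(-2 + N) (l(N) = -4 + N*(N - 2) = -4 + N*(-2 + N))
I(T, B) = 4*T (I(T, B) = -T*(-4) = 4*T)
J = -13/9 (J = 13/(-9) = 13*(-⅑) = -13/9 ≈ -1.4444)
((J*I(4, -1))*l(-1))*14 = ((-52*4/9)*(-4 + (-1)² - 2*(-1)))*14 = ((-13/9*16)*(-4 + 1 + 2))*14 = -208/9*(-1)*14 = (208/9)*14 = 2912/9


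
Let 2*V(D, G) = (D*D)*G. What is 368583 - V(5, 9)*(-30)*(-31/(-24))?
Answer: 2983539/8 ≈ 3.7294e+5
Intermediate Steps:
V(D, G) = G*D**2/2 (V(D, G) = ((D*D)*G)/2 = (D**2*G)/2 = (G*D**2)/2 = G*D**2/2)
368583 - V(5, 9)*(-30)*(-31/(-24)) = 368583 - ((1/2)*9*5**2)*(-30)*(-31/(-24)) = 368583 - ((1/2)*9*25)*(-30)*(-31*(-1/24)) = 368583 - (225/2)*(-30)*31/24 = 368583 - (-3375)*31/24 = 368583 - 1*(-34875/8) = 368583 + 34875/8 = 2983539/8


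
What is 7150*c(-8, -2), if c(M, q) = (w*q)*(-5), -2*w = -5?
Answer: 178750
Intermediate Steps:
w = 5/2 (w = -1/2*(-5) = 5/2 ≈ 2.5000)
c(M, q) = -25*q/2 (c(M, q) = (5*q/2)*(-5) = -25*q/2)
7150*c(-8, -2) = 7150*(-25/2*(-2)) = 7150*25 = 178750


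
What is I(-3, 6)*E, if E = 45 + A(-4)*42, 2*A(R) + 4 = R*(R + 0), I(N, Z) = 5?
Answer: 1485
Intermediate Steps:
A(R) = -2 + R²/2 (A(R) = -2 + (R*(R + 0))/2 = -2 + (R*R)/2 = -2 + R²/2)
E = 297 (E = 45 + (-2 + (½)*(-4)²)*42 = 45 + (-2 + (½)*16)*42 = 45 + (-2 + 8)*42 = 45 + 6*42 = 45 + 252 = 297)
I(-3, 6)*E = 5*297 = 1485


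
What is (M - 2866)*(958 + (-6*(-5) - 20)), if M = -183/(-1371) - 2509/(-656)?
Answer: -103820086403/37474 ≈ -2.7705e+6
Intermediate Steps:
M = 1186629/299792 (M = -183*(-1/1371) - 2509*(-1/656) = 61/457 + 2509/656 = 1186629/299792 ≈ 3.9582)
(M - 2866)*(958 + (-6*(-5) - 20)) = (1186629/299792 - 2866)*(958 + (-6*(-5) - 20)) = -858017243*(958 + (30 - 20))/299792 = -858017243*(958 + 10)/299792 = -858017243/299792*968 = -103820086403/37474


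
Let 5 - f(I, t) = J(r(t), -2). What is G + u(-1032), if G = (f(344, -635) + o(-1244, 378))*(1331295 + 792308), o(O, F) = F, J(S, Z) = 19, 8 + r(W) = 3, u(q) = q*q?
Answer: 774056516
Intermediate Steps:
u(q) = q**2
r(W) = -5 (r(W) = -8 + 3 = -5)
f(I, t) = -14 (f(I, t) = 5 - 1*19 = 5 - 19 = -14)
G = 772991492 (G = (-14 + 378)*(1331295 + 792308) = 364*2123603 = 772991492)
G + u(-1032) = 772991492 + (-1032)**2 = 772991492 + 1065024 = 774056516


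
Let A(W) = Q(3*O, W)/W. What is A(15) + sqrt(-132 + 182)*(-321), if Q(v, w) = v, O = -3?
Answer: -3/5 - 1605*sqrt(2) ≈ -2270.4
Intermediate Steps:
A(W) = -9/W (A(W) = (3*(-3))/W = -9/W)
A(15) + sqrt(-132 + 182)*(-321) = -9/15 + sqrt(-132 + 182)*(-321) = -9*1/15 + sqrt(50)*(-321) = -3/5 + (5*sqrt(2))*(-321) = -3/5 - 1605*sqrt(2)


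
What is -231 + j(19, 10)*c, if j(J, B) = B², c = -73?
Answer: -7531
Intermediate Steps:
-231 + j(19, 10)*c = -231 + 10²*(-73) = -231 + 100*(-73) = -231 - 7300 = -7531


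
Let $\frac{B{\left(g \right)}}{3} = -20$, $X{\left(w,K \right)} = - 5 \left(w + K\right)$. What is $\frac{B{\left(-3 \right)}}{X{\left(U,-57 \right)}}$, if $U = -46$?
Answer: $- \frac{12}{103} \approx -0.1165$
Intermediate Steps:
$X{\left(w,K \right)} = - 5 K - 5 w$ ($X{\left(w,K \right)} = - 5 \left(K + w\right) = - 5 K - 5 w$)
$B{\left(g \right)} = -60$ ($B{\left(g \right)} = 3 \left(-20\right) = -60$)
$\frac{B{\left(-3 \right)}}{X{\left(U,-57 \right)}} = - \frac{60}{\left(-5\right) \left(-57\right) - -230} = - \frac{60}{285 + 230} = - \frac{60}{515} = \left(-60\right) \frac{1}{515} = - \frac{12}{103}$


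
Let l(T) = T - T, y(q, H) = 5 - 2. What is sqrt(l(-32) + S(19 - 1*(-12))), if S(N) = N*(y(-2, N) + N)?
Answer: sqrt(1054) ≈ 32.465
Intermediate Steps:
y(q, H) = 3
S(N) = N*(3 + N)
l(T) = 0
sqrt(l(-32) + S(19 - 1*(-12))) = sqrt(0 + (19 - 1*(-12))*(3 + (19 - 1*(-12)))) = sqrt(0 + (19 + 12)*(3 + (19 + 12))) = sqrt(0 + 31*(3 + 31)) = sqrt(0 + 31*34) = sqrt(0 + 1054) = sqrt(1054)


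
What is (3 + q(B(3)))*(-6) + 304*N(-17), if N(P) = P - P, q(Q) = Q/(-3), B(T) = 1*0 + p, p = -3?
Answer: -24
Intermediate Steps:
B(T) = -3 (B(T) = 1*0 - 3 = 0 - 3 = -3)
q(Q) = -Q/3 (q(Q) = Q*(-⅓) = -Q/3)
N(P) = 0
(3 + q(B(3)))*(-6) + 304*N(-17) = (3 - ⅓*(-3))*(-6) + 304*0 = (3 + 1)*(-6) + 0 = 4*(-6) + 0 = -24 + 0 = -24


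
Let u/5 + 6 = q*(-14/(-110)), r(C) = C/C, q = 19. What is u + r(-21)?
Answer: -186/11 ≈ -16.909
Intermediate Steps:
r(C) = 1
u = -197/11 (u = -30 + 5*(19*(-14/(-110))) = -30 + 5*(19*(-1/110*(-14))) = -30 + 5*(19*(7/55)) = -30 + 5*(133/55) = -30 + 133/11 = -197/11 ≈ -17.909)
u + r(-21) = -197/11 + 1 = -186/11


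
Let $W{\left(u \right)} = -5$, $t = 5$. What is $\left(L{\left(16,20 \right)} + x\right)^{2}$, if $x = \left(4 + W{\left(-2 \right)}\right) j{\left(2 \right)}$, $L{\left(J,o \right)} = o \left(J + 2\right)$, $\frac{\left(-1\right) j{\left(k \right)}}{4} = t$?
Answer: $144400$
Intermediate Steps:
$j{\left(k \right)} = -20$ ($j{\left(k \right)} = \left(-4\right) 5 = -20$)
$L{\left(J,o \right)} = o \left(2 + J\right)$
$x = 20$ ($x = \left(4 - 5\right) \left(-20\right) = \left(-1\right) \left(-20\right) = 20$)
$\left(L{\left(16,20 \right)} + x\right)^{2} = \left(20 \left(2 + 16\right) + 20\right)^{2} = \left(20 \cdot 18 + 20\right)^{2} = \left(360 + 20\right)^{2} = 380^{2} = 144400$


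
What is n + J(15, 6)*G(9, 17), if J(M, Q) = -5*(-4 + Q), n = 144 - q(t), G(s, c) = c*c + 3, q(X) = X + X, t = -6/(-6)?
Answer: -2778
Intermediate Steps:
t = 1 (t = -6*(-⅙) = 1)
q(X) = 2*X
G(s, c) = 3 + c² (G(s, c) = c² + 3 = 3 + c²)
n = 142 (n = 144 - 2 = 142)
J(M, Q) = 20 - 5*Q
n + J(15, 6)*G(9, 17) = 142 + (20 - 5*6)*(3 + 17²) = 142 + (20 - 30)*(3 + 289) = 142 - 10*292 = 142 - 2920 = -2778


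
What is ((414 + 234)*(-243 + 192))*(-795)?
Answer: 26273160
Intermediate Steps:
((414 + 234)*(-243 + 192))*(-795) = (648*(-51))*(-795) = -33048*(-795) = 26273160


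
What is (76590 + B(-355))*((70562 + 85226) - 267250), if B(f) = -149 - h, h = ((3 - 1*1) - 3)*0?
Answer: -8520266742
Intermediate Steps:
h = 0 (h = ((3 - 1) - 3)*0 = (2 - 3)*0 = -1*0 = 0)
B(f) = -149 (B(f) = -149 - 1*0 = -149 + 0 = -149)
(76590 + B(-355))*((70562 + 85226) - 267250) = (76590 - 149)*((70562 + 85226) - 267250) = 76441*(155788 - 267250) = 76441*(-111462) = -8520266742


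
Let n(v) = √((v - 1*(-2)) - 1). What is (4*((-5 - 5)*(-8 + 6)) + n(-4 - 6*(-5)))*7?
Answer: 560 + 21*√3 ≈ 596.37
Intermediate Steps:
n(v) = √(1 + v) (n(v) = √((v + 2) - 1) = √((2 + v) - 1) = √(1 + v))
(4*((-5 - 5)*(-8 + 6)) + n(-4 - 6*(-5)))*7 = (4*((-5 - 5)*(-8 + 6)) + √(1 + (-4 - 6*(-5))))*7 = (4*(-10*(-2)) + √(1 + (-4 - 1*(-30))))*7 = (4*20 + √(1 + (-4 + 30)))*7 = (80 + √(1 + 26))*7 = (80 + √27)*7 = (80 + 3*√3)*7 = 560 + 21*√3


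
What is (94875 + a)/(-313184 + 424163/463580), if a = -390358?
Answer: 136980009140/145185414557 ≈ 0.94348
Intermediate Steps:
(94875 + a)/(-313184 + 424163/463580) = (94875 - 390358)/(-313184 + 424163/463580) = -295483/(-313184 + 424163*(1/463580)) = -295483/(-313184 + 424163/463580) = -295483/(-145185414557/463580) = -295483*(-463580/145185414557) = 136980009140/145185414557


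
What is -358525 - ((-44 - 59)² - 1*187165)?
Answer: -181969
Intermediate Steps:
-358525 - ((-44 - 59)² - 1*187165) = -358525 - ((-103)² - 187165) = -358525 - (10609 - 187165) = -358525 - 1*(-176556) = -358525 + 176556 = -181969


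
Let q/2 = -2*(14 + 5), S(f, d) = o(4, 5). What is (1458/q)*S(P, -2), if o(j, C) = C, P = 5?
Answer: -3645/38 ≈ -95.921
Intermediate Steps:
S(f, d) = 5
q = -76 (q = 2*(-2*(14 + 5)) = 2*(-2*19) = 2*(-38) = -76)
(1458/q)*S(P, -2) = (1458/(-76))*5 = (1458*(-1/76))*5 = -729/38*5 = -3645/38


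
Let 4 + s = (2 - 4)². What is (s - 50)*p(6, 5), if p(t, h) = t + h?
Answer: -550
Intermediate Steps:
s = 0 (s = -4 + (2 - 4)² = -4 + (-2)² = -4 + 4 = 0)
p(t, h) = h + t
(s - 50)*p(6, 5) = (0 - 50)*(5 + 6) = -50*11 = -550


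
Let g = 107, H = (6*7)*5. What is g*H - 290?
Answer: 22180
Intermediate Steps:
H = 210 (H = 42*5 = 210)
g*H - 290 = 107*210 - 290 = 22470 - 290 = 22180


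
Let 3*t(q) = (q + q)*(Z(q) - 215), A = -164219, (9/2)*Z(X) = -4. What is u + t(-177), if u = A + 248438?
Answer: 987245/9 ≈ 1.0969e+5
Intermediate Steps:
Z(X) = -8/9 (Z(X) = (2/9)*(-4) = -8/9)
u = 84219 (u = -164219 + 248438 = 84219)
t(q) = -3886*q/27 (t(q) = ((q + q)*(-8/9 - 215))/3 = ((2*q)*(-1943/9))/3 = (-3886*q/9)/3 = -3886*q/27)
u + t(-177) = 84219 - 3886/27*(-177) = 84219 + 229274/9 = 987245/9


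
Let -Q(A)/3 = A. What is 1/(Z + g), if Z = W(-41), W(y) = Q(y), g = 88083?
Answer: 1/88206 ≈ 1.1337e-5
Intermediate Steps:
Q(A) = -3*A
W(y) = -3*y
Z = 123 (Z = -3*(-41) = 123)
1/(Z + g) = 1/(123 + 88083) = 1/88206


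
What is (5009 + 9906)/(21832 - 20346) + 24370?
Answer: 36228735/1486 ≈ 24380.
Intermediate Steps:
(5009 + 9906)/(21832 - 20346) + 24370 = 14915/1486 + 24370 = 36228735/1486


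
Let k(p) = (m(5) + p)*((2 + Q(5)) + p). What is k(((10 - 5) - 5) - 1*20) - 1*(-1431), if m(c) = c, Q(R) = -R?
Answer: 1776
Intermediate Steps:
k(p) = (-3 + p)*(5 + p) (k(p) = (5 + p)*((2 - 1*5) + p) = (5 + p)*((2 - 5) + p) = (5 + p)*(-3 + p) = (-3 + p)*(5 + p))
k(((10 - 5) - 5) - 1*20) - 1*(-1431) = (-15 + (((10 - 5) - 5) - 1*20)² + 2*(((10 - 5) - 5) - 1*20)) - 1*(-1431) = (-15 + ((5 - 5) - 20)² + 2*((5 - 5) - 20)) + 1431 = (-15 + (0 - 20)² + 2*(0 - 20)) + 1431 = (-15 + (-20)² + 2*(-20)) + 1431 = (-15 + 400 - 40) + 1431 = 345 + 1431 = 1776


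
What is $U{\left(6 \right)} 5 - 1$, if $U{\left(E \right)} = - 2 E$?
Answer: $-61$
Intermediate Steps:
$U{\left(6 \right)} 5 - 1 = \left(-2\right) 6 \cdot 5 - 1 = \left(-12\right) 5 - 1 = -60 - 1 = -61$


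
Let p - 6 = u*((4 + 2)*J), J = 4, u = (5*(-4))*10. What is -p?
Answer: 4794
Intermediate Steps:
u = -200 (u = -20*10 = -200)
p = -4794 (p = 6 - 200*(4 + 2)*4 = 6 - 1200*4 = 6 - 200*24 = 6 - 4800 = -4794)
-p = -1*(-4794) = 4794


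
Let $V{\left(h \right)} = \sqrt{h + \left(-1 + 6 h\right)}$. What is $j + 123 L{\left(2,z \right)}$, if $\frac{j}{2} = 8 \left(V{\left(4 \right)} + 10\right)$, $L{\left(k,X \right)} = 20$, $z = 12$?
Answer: $2620 + 48 \sqrt{3} \approx 2703.1$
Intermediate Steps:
$V{\left(h \right)} = \sqrt{-1 + 7 h}$
$j = 160 + 48 \sqrt{3}$ ($j = 2 \cdot 8 \left(\sqrt{-1 + 7 \cdot 4} + 10\right) = 2 \cdot 8 \left(\sqrt{-1 + 28} + 10\right) = 2 \cdot 8 \left(\sqrt{27} + 10\right) = 2 \cdot 8 \left(3 \sqrt{3} + 10\right) = 2 \cdot 8 \left(10 + 3 \sqrt{3}\right) = 2 \left(80 + 24 \sqrt{3}\right) = 160 + 48 \sqrt{3} \approx 243.14$)
$j + 123 L{\left(2,z \right)} = \left(160 + 48 \sqrt{3}\right) + 123 \cdot 20 = \left(160 + 48 \sqrt{3}\right) + 2460 = 2620 + 48 \sqrt{3}$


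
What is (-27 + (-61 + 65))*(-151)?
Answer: 3473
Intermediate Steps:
(-27 + (-61 + 65))*(-151) = (-27 + 4)*(-151) = -23*(-151) = 3473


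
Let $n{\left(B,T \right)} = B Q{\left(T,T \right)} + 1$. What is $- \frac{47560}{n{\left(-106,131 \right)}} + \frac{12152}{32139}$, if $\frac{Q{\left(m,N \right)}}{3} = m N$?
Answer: $\frac{67844388784}{175388854383} \approx 0.38682$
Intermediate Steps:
$Q{\left(m,N \right)} = 3 N m$ ($Q{\left(m,N \right)} = 3 m N = 3 N m$)
$n{\left(B,T \right)} = 1 + 3 B T^{2}$ ($n{\left(B,T \right)} = B 3 T T + 1 = B 3 T^{2} + 1 = 3 B T^{2} + 1 = 1 + 3 B T^{2}$)
$- \frac{47560}{n{\left(-106,131 \right)}} + \frac{12152}{32139} = - \frac{47560}{1 + 3 \left(-106\right) 131^{2}} + \frac{12152}{32139} = - \frac{47560}{1 + 3 \left(-106\right) 17161} + 12152 \cdot \frac{1}{32139} = - \frac{47560}{1 - 5457198} + \frac{12152}{32139} = - \frac{47560}{-5457197} + \frac{12152}{32139} = \left(-47560\right) \left(- \frac{1}{5457197}\right) + \frac{12152}{32139} = \frac{47560}{5457197} + \frac{12152}{32139} = \frac{67844388784}{175388854383}$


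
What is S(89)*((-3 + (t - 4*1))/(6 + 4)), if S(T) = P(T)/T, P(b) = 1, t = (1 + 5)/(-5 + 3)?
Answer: -1/89 ≈ -0.011236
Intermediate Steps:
t = -3 (t = 6/(-2) = 6*(-½) = -3)
S(T) = 1/T
S(89)*((-3 + (t - 4*1))/(6 + 4)) = ((-3 + (-3 - 4*1))/(6 + 4))/89 = ((-3 + (-3 - 4))/10)/89 = ((-3 - 7)*(⅒))/89 = (-10*⅒)/89 = (1/89)*(-1) = -1/89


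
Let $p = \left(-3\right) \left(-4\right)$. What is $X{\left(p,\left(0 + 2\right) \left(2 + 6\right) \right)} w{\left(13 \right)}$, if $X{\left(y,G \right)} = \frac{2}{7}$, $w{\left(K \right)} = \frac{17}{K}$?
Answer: $\frac{34}{91} \approx 0.37363$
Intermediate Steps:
$p = 12$
$X{\left(y,G \right)} = \frac{2}{7}$ ($X{\left(y,G \right)} = 2 \cdot \frac{1}{7} = \frac{2}{7}$)
$X{\left(p,\left(0 + 2\right) \left(2 + 6\right) \right)} w{\left(13 \right)} = \frac{2 \cdot \frac{17}{13}}{7} = \frac{2 \cdot 17 \cdot \frac{1}{13}}{7} = \frac{2}{7} \cdot \frac{17}{13} = \frac{34}{91}$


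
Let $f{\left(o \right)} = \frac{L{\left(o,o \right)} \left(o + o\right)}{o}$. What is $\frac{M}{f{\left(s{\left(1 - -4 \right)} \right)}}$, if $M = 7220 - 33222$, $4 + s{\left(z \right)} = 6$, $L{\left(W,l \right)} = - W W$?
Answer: $\frac{13001}{4} \approx 3250.3$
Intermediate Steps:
$L{\left(W,l \right)} = - W^{2}$
$s{\left(z \right)} = 2$ ($s{\left(z \right)} = -4 + 6 = 2$)
$M = -26002$ ($M = 7220 - 33222 = -26002$)
$f{\left(o \right)} = - 2 o^{2}$ ($f{\left(o \right)} = \frac{- o^{2} \left(o + o\right)}{o} = \frac{- o^{2} \cdot 2 o}{o} = \frac{\left(-2\right) o^{3}}{o} = - 2 o^{2}$)
$\frac{M}{f{\left(s{\left(1 - -4 \right)} \right)}} = - \frac{26002}{\left(-2\right) 2^{2}} = - \frac{26002}{\left(-2\right) 4} = - \frac{26002}{-8} = \left(-26002\right) \left(- \frac{1}{8}\right) = \frac{13001}{4}$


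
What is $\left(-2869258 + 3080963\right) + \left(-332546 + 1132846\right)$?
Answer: $1012005$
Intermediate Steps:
$\left(-2869258 + 3080963\right) + \left(-332546 + 1132846\right) = 211705 + 800300 = 1012005$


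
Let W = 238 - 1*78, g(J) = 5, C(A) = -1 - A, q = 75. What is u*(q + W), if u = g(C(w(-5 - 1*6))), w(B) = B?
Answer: 1175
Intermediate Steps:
u = 5
W = 160 (W = 238 - 78 = 160)
u*(q + W) = 5*(75 + 160) = 5*235 = 1175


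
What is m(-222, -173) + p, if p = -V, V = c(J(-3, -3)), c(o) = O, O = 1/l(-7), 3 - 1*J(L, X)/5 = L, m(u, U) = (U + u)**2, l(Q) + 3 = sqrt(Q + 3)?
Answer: 2028328/13 + 2*I/13 ≈ 1.5603e+5 + 0.15385*I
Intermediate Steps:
l(Q) = -3 + sqrt(3 + Q) (l(Q) = -3 + sqrt(Q + 3) = -3 + sqrt(3 + Q))
J(L, X) = 15 - 5*L
O = (-3 - 2*I)/13 (O = 1/(-3 + sqrt(3 - 7)) = 1/(-3 + sqrt(-4)) = 1/(-3 + 2*I) = (-3 - 2*I)/13 ≈ -0.23077 - 0.15385*I)
c(o) = -3/13 - 2*I/13
V = -3/13 - 2*I/13 ≈ -0.23077 - 0.15385*I
p = 3/13 + 2*I/13 (p = -(-3/13 - 2*I/13) = 3/13 + 2*I/13 ≈ 0.23077 + 0.15385*I)
m(-222, -173) + p = (-173 - 222)**2 + (3/13 + 2*I/13) = (-395)**2 + (3/13 + 2*I/13) = 156025 + (3/13 + 2*I/13) = 2028328/13 + 2*I/13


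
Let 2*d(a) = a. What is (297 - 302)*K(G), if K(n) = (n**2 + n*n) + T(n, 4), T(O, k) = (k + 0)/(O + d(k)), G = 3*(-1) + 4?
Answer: -50/3 ≈ -16.667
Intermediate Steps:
d(a) = a/2
G = 1 (G = -3 + 4 = 1)
T(O, k) = k/(O + k/2) (T(O, k) = (k + 0)/(O + k/2) = k/(O + k/2))
K(n) = 2*n**2 + 8/(4 + 2*n) (K(n) = (n**2 + n*n) + 2*4/(4 + 2*n) = (n**2 + n**2) + 8/(4 + 2*n) = 2*n**2 + 8/(4 + 2*n))
(297 - 302)*K(G) = (297 - 302)*(2*(2 + 1**2*(2 + 1))/(2 + 1)) = -10*(2 + 1*3)/3 = -10*(2 + 3)/3 = -10*5/3 = -5*10/3 = -50/3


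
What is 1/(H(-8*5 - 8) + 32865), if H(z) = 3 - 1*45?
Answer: 1/32823 ≈ 3.0466e-5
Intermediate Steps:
H(z) = -42 (H(z) = 3 - 45 = -42)
1/(H(-8*5 - 8) + 32865) = 1/(-42 + 32865) = 1/32823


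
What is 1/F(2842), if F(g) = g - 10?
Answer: 1/2832 ≈ 0.00035311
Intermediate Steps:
F(g) = -10 + g
1/F(2842) = 1/(-10 + 2842) = 1/2832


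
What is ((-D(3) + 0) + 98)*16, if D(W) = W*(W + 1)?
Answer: 1376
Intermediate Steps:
D(W) = W*(1 + W)
((-D(3) + 0) + 98)*16 = ((-3*(1 + 3) + 0) + 98)*16 = ((-3*4 + 0) + 98)*16 = ((-1*12 + 0) + 98)*16 = ((-12 + 0) + 98)*16 = (-12 + 98)*16 = 86*16 = 1376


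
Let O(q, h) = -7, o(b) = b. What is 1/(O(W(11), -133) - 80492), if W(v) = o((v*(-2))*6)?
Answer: -1/80499 ≈ -1.2423e-5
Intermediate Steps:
W(v) = -12*v (W(v) = (v*(-2))*6 = -2*v*6 = -12*v)
1/(O(W(11), -133) - 80492) = 1/(-7 - 80492) = 1/(-80499) = -1/80499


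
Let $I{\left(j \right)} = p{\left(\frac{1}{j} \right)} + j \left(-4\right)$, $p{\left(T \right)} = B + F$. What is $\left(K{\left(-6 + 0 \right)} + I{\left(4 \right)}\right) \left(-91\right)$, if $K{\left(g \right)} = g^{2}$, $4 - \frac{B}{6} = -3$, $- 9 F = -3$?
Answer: $- \frac{17017}{3} \approx -5672.3$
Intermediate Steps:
$F = \frac{1}{3}$ ($F = \left(- \frac{1}{9}\right) \left(-3\right) = \frac{1}{3} \approx 0.33333$)
$B = 42$ ($B = 24 - -18 = 24 + 18 = 42$)
$p{\left(T \right)} = \frac{127}{3}$ ($p{\left(T \right)} = 42 + \frac{1}{3} = \frac{127}{3}$)
$I{\left(j \right)} = \frac{127}{3} - 4 j$ ($I{\left(j \right)} = \frac{127}{3} + j \left(-4\right) = \frac{127}{3} - 4 j$)
$\left(K{\left(-6 + 0 \right)} + I{\left(4 \right)}\right) \left(-91\right) = \left(\left(-6 + 0\right)^{2} + \left(\frac{127}{3} - 16\right)\right) \left(-91\right) = \left(\left(-6\right)^{2} + \left(\frac{127}{3} - 16\right)\right) \left(-91\right) = \left(36 + \frac{79}{3}\right) \left(-91\right) = \frac{187}{3} \left(-91\right) = - \frac{17017}{3}$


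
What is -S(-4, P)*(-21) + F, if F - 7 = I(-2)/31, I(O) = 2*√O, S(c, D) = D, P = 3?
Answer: 70 + 2*I*√2/31 ≈ 70.0 + 0.09124*I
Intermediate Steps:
F = 7 + 2*I*√2/31 (F = 7 + (2*√(-2))/31 = 7 + (2*(I*√2))*(1/31) = 7 + (2*I*√2)*(1/31) = 7 + 2*I*√2/31 ≈ 7.0 + 0.09124*I)
-S(-4, P)*(-21) + F = -1*3*(-21) + (7 + 2*I*√2/31) = -3*(-21) + (7 + 2*I*√2/31) = 63 + (7 + 2*I*√2/31) = 70 + 2*I*√2/31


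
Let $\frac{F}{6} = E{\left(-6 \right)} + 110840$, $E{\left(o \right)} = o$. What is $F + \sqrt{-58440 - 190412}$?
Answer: $665004 + 2 i \sqrt{62213} \approx 6.65 \cdot 10^{5} + 498.85 i$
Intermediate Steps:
$F = 665004$ ($F = 6 \left(-6 + 110840\right) = 6 \cdot 110834 = 665004$)
$F + \sqrt{-58440 - 190412} = 665004 + \sqrt{-58440 - 190412} = 665004 + \sqrt{-248852} = 665004 + 2 i \sqrt{62213}$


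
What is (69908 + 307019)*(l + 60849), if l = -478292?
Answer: -157345537661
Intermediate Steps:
(69908 + 307019)*(l + 60849) = (69908 + 307019)*(-478292 + 60849) = 376927*(-417443) = -157345537661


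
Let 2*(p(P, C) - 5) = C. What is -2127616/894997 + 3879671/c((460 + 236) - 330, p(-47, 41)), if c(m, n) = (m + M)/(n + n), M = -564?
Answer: -59029136824435/59069802 ≈ -9.9931e+5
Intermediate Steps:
p(P, C) = 5 + C/2
c(m, n) = (-564 + m)/(2*n) (c(m, n) = (m - 564)/(n + n) = (-564 + m)/((2*n)) = (-564 + m)*(1/(2*n)) = (-564 + m)/(2*n))
-2127616/894997 + 3879671/c((460 + 236) - 330, p(-47, 41)) = -2127616/894997 + 3879671/(((-564 + ((460 + 236) - 330))/(2*(5 + (½)*41)))) = -2127616*1/894997 + 3879671/(((-564 + (696 - 330))/(2*(5 + 41/2)))) = -2127616/894997 + 3879671/(((-564 + 366)/(2*(51/2)))) = -2127616/894997 + 3879671/(((½)*(2/51)*(-198))) = -2127616/894997 + 3879671/(-66/17) = -2127616/894997 + 3879671*(-17/66) = -2127616/894997 - 65954407/66 = -59029136824435/59069802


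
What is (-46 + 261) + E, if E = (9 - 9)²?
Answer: 215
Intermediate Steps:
E = 0 (E = 0² = 0)
(-46 + 261) + E = (-46 + 261) + 0 = 215 + 0 = 215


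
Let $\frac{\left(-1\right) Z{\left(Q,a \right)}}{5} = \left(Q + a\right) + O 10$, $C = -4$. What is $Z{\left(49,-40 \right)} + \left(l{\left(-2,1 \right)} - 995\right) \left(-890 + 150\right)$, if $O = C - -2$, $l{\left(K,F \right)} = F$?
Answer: $735615$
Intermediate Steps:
$O = -2$ ($O = -4 - -2 = -4 + 2 = -2$)
$Z{\left(Q,a \right)} = 100 - 5 Q - 5 a$ ($Z{\left(Q,a \right)} = - 5 \left(\left(Q + a\right) - 20\right) = - 5 \left(-20 + Q + a\right) = 100 - 5 Q - 5 a$)
$Z{\left(49,-40 \right)} + \left(l{\left(-2,1 \right)} - 995\right) \left(-890 + 150\right) = \left(100 - 245 - -200\right) + \left(1 - 995\right) \left(-890 + 150\right) = \left(100 - 245 + 200\right) - -735560 = 55 + 735560 = 735615$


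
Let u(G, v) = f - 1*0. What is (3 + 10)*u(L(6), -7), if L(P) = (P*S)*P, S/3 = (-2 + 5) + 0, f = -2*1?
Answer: -26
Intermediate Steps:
f = -2
S = 9 (S = 3*((-2 + 5) + 0) = 3*(3 + 0) = 3*3 = 9)
L(P) = 9*P² (L(P) = (P*9)*P = (9*P)*P = 9*P²)
u(G, v) = -2 (u(G, v) = -2 - 1*0 = -2 + 0 = -2)
(3 + 10)*u(L(6), -7) = (3 + 10)*(-2) = 13*(-2) = -26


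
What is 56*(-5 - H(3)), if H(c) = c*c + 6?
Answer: -1120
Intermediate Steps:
H(c) = 6 + c² (H(c) = c² + 6 = 6 + c²)
56*(-5 - H(3)) = 56*(-5 - (6 + 3²)) = 56*(-5 - (6 + 9)) = 56*(-5 - 1*15) = 56*(-5 - 15) = 56*(-20) = -1120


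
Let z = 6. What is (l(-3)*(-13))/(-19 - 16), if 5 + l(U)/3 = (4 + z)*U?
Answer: -39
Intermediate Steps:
l(U) = -15 + 30*U (l(U) = -15 + 3*((4 + 6)*U) = -15 + 3*(10*U) = -15 + 30*U)
(l(-3)*(-13))/(-19 - 16) = ((-15 + 30*(-3))*(-13))/(-19 - 16) = ((-15 - 90)*(-13))/(-35) = -105*(-13)*(-1/35) = 1365*(-1/35) = -39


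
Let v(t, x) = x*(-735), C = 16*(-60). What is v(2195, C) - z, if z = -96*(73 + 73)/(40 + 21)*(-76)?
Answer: 41976384/61 ≈ 6.8814e+5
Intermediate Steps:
C = -960
v(t, x) = -735*x
z = 1065216/61 (z = -14016/61*(-76) = 1065216/61 ≈ 17463.)
v(2195, C) - z = -735*(-960) - 1*1065216/61 = 705600 - 1065216/61 = 41976384/61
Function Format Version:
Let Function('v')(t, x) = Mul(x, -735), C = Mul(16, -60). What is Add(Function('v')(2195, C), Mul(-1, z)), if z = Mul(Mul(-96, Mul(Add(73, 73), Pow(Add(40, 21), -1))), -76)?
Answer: Rational(41976384, 61) ≈ 6.8814e+5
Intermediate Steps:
C = -960
Function('v')(t, x) = Mul(-735, x)
z = Rational(1065216, 61) (z = Mul(Mul(-96, Mul(146, Pow(61, -1))), -76) = Mul(Mul(-96, Mul(146, Rational(1, 61))), -76) = Mul(Mul(-96, Rational(146, 61)), -76) = Mul(Rational(-14016, 61), -76) = Rational(1065216, 61) ≈ 17463.)
Add(Function('v')(2195, C), Mul(-1, z)) = Add(Mul(-735, -960), Mul(-1, Rational(1065216, 61))) = Add(705600, Rational(-1065216, 61)) = Rational(41976384, 61)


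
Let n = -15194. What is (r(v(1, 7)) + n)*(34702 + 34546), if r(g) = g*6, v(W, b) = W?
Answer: -1051738624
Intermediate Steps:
r(g) = 6*g
(r(v(1, 7)) + n)*(34702 + 34546) = (6*1 - 15194)*(34702 + 34546) = (6 - 15194)*69248 = -15188*69248 = -1051738624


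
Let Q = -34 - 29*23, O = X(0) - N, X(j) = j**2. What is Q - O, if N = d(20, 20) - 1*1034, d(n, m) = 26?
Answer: -1709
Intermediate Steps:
N = -1008 (N = 26 - 1*1034 = 26 - 1034 = -1008)
O = 1008 (O = 0**2 - 1*(-1008) = 0 + 1008 = 1008)
Q = -701 (Q = -34 - 667 = -701)
Q - O = -701 - 1*1008 = -701 - 1008 = -1709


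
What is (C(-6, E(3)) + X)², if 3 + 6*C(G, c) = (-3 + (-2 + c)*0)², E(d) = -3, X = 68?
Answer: 4761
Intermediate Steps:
C(G, c) = 1 (C(G, c) = -½ + (-3 + (-2 + c)*0)²/6 = -½ + (-3 + 0)²/6 = -½ + (⅙)*(-3)² = -½ + (⅙)*9 = -½ + 3/2 = 1)
(C(-6, E(3)) + X)² = (1 + 68)² = 69² = 4761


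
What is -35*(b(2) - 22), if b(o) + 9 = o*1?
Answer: 1015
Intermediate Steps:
b(o) = -9 + o (b(o) = -9 + o*1 = -9 + o)
-35*(b(2) - 22) = -35*((-9 + 2) - 22) = -35*(-7 - 22) = -35*(-29) = 1015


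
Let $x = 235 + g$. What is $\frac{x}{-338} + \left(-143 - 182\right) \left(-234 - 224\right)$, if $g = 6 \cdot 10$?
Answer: $\frac{50311005}{338} \approx 1.4885 \cdot 10^{5}$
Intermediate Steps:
$g = 60$
$x = 295$ ($x = 235 + 60 = 295$)
$\frac{x}{-338} + \left(-143 - 182\right) \left(-234 - 224\right) = \frac{1}{-338} \cdot 295 + \left(-143 - 182\right) \left(-234 - 224\right) = \left(- \frac{1}{338}\right) 295 - -148850 = - \frac{295}{338} + 148850 = \frac{50311005}{338}$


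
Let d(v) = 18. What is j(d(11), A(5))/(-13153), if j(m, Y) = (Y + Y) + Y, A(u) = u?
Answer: -15/13153 ≈ -0.0011404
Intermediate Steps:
j(m, Y) = 3*Y (j(m, Y) = 2*Y + Y = 3*Y)
j(d(11), A(5))/(-13153) = (3*5)/(-13153) = 15*(-1/13153) = -15/13153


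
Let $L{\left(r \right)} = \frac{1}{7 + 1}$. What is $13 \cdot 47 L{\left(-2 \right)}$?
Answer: $\frac{611}{8} \approx 76.375$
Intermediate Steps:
$L{\left(r \right)} = \frac{1}{8}$
$13 \cdot 47 L{\left(-2 \right)} = 13 \cdot 47 \cdot \frac{1}{8} = 611 \cdot \frac{1}{8} = \frac{611}{8}$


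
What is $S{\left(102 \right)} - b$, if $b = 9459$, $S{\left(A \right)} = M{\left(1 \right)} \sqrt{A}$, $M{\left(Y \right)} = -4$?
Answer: $-9459 - 4 \sqrt{102} \approx -9499.4$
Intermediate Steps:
$S{\left(A \right)} = - 4 \sqrt{A}$
$S{\left(102 \right)} - b = - 4 \sqrt{102} - 9459 = -9459 - 4 \sqrt{102}$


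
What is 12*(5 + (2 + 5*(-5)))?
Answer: -216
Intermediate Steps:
12*(5 + (2 + 5*(-5))) = 12*(5 + (2 - 25)) = 12*(5 - 23) = 12*(-18) = -216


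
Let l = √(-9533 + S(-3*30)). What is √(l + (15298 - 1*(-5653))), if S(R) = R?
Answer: √(20951 + I*√9623) ≈ 144.75 + 0.3389*I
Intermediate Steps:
l = I*√9623 (l = √(-9533 - 3*30) = √(-9533 - 90) = √(-9623) = I*√9623 ≈ 98.097*I)
√(l + (15298 - 1*(-5653))) = √(I*√9623 + (15298 - 1*(-5653))) = √(I*√9623 + (15298 + 5653)) = √(I*√9623 + 20951) = √(20951 + I*√9623)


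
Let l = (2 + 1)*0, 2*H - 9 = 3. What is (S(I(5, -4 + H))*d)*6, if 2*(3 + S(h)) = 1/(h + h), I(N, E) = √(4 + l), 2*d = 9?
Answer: -621/8 ≈ -77.625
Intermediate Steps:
d = 9/2 (d = (½)*9 = 9/2 ≈ 4.5000)
H = 6 (H = 9/2 + (½)*3 = 9/2 + 3/2 = 6)
l = 0 (l = 3*0 = 0)
I(N, E) = 2 (I(N, E) = √(4 + 0) = √4 = 2)
S(h) = -3 + 1/(4*h) (S(h) = -3 + 1/(2*(h + h)) = -3 + 1/(2*((2*h))) = -3 + (1/(2*h))/2 = -3 + 1/(4*h))
(S(I(5, -4 + H))*d)*6 = ((-3 + (¼)/2)*(9/2))*6 = ((-3 + (¼)*(½))*(9/2))*6 = ((-3 + ⅛)*(9/2))*6 = -23/8*9/2*6 = -207/16*6 = -621/8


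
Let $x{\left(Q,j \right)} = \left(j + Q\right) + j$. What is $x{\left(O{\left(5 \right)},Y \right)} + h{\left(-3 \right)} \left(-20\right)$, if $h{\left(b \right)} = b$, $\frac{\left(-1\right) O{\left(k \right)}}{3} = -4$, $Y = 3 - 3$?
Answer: $72$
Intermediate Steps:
$Y = 0$ ($Y = 3 - 3 = 0$)
$O{\left(k \right)} = 12$ ($O{\left(k \right)} = \left(-3\right) \left(-4\right) = 12$)
$x{\left(Q,j \right)} = Q + 2 j$ ($x{\left(Q,j \right)} = \left(Q + j\right) + j = Q + 2 j$)
$x{\left(O{\left(5 \right)},Y \right)} + h{\left(-3 \right)} \left(-20\right) = \left(12 + 2 \cdot 0\right) - -60 = \left(12 + 0\right) + 60 = 12 + 60 = 72$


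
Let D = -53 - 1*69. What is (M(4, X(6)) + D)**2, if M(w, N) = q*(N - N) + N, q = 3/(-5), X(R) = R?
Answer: 13456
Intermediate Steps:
q = -3/5 (q = 3*(-1/5) = -3/5 ≈ -0.60000)
M(w, N) = N (M(w, N) = -3*(N - N)/5 + N = -3/5*0 + N = 0 + N = N)
D = -122 (D = -53 - 69 = -122)
(M(4, X(6)) + D)**2 = (6 - 122)**2 = (-116)**2 = 13456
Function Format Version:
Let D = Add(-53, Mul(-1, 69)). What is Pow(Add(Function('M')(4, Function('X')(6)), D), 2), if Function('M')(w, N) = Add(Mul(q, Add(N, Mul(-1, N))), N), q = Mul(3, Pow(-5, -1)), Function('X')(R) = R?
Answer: 13456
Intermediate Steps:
q = Rational(-3, 5) (q = Mul(3, Rational(-1, 5)) = Rational(-3, 5) ≈ -0.60000)
Function('M')(w, N) = N (Function('M')(w, N) = Add(Mul(Rational(-3, 5), Add(N, Mul(-1, N))), N) = Add(Mul(Rational(-3, 5), 0), N) = Add(0, N) = N)
D = -122 (D = Add(-53, -69) = -122)
Pow(Add(Function('M')(4, Function('X')(6)), D), 2) = Pow(Add(6, -122), 2) = Pow(-116, 2) = 13456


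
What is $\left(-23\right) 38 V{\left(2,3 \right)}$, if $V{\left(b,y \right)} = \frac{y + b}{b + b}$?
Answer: $- \frac{2185}{2} \approx -1092.5$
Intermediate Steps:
$V{\left(b,y \right)} = \frac{b + y}{2 b}$
$\left(-23\right) 38 V{\left(2,3 \right)} = \left(-23\right) 38 \frac{2 + 3}{2 \cdot 2} = - 874 \cdot \frac{1}{2} \cdot \frac{1}{2} \cdot 5 = \left(-874\right) \frac{5}{4} = - \frac{2185}{2}$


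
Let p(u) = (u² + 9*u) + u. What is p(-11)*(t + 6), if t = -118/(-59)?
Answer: 88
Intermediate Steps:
p(u) = u² + 10*u
t = 2 (t = -118*(-1/59) = 2)
p(-11)*(t + 6) = (-11*(10 - 11))*(2 + 6) = -11*(-1)*8 = 11*8 = 88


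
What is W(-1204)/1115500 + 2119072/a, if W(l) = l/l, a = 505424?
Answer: 147739082589/35237529500 ≈ 4.1927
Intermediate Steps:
W(l) = 1
W(-1204)/1115500 + 2119072/a = 1/1115500 + 2119072/505424 = 1*(1/1115500) + 2119072*(1/505424) = 1/1115500 + 132442/31589 = 147739082589/35237529500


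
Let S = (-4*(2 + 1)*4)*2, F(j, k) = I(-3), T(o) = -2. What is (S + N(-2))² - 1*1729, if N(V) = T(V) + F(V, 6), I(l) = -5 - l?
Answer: 8271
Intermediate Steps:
F(j, k) = -2 (F(j, k) = -5 - 1*(-3) = -5 + 3 = -2)
N(V) = -4 (N(V) = -2 - 2 = -4)
S = -96 (S = (-4*3*4)*2 = -12*4*2 = -48*2 = -96)
(S + N(-2))² - 1*1729 = (-96 - 4)² - 1*1729 = (-100)² - 1729 = 10000 - 1729 = 8271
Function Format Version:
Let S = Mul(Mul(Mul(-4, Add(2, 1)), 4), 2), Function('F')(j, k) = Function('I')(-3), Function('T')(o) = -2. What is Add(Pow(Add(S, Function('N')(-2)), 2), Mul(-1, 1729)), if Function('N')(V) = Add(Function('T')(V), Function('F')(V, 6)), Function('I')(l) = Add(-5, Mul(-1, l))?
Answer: 8271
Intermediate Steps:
Function('F')(j, k) = -2 (Function('F')(j, k) = Add(-5, Mul(-1, -3)) = Add(-5, 3) = -2)
Function('N')(V) = -4 (Function('N')(V) = Add(-2, -2) = -4)
S = -96 (S = Mul(Mul(Mul(-4, 3), 4), 2) = Mul(Mul(-12, 4), 2) = Mul(-48, 2) = -96)
Add(Pow(Add(S, Function('N')(-2)), 2), Mul(-1, 1729)) = Add(Pow(Add(-96, -4), 2), Mul(-1, 1729)) = Add(Pow(-100, 2), -1729) = Add(10000, -1729) = 8271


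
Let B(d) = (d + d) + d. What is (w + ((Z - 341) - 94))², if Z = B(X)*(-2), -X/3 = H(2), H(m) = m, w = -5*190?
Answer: 1819801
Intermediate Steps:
w = -950
X = -6 (X = -3*2 = -6)
B(d) = 3*d (B(d) = 2*d + d = 3*d)
Z = 36 (Z = (3*(-6))*(-2) = -18*(-2) = 36)
(w + ((Z - 341) - 94))² = (-950 + ((36 - 341) - 94))² = (-950 + (-305 - 94))² = (-950 - 399)² = (-1349)² = 1819801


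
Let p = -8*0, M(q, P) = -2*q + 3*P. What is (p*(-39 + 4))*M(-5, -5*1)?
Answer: 0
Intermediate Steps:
p = 0
(p*(-39 + 4))*M(-5, -5*1) = (0*(-39 + 4))*(-2*(-5) + 3*(-5*1)) = (0*(-35))*(10 + 3*(-5)) = 0*(10 - 15) = 0*(-5) = 0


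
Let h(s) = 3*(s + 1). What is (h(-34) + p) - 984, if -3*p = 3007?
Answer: -6256/3 ≈ -2085.3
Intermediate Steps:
h(s) = 3 + 3*s (h(s) = 3*(1 + s) = 3 + 3*s)
p = -3007/3 (p = -⅓*3007 = -3007/3 ≈ -1002.3)
(h(-34) + p) - 984 = ((3 + 3*(-34)) - 3007/3) - 984 = ((3 - 102) - 3007/3) - 984 = (-99 - 3007/3) - 984 = -3304/3 - 984 = -6256/3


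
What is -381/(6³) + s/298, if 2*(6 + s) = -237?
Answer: -23405/10728 ≈ -2.1817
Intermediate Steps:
s = -249/2 (s = -6 + (½)*(-237) = -6 - 237/2 = -249/2 ≈ -124.50)
-381/(6³) + s/298 = -381/(6³) - 249/2/298 = -381/216 - 249/2*1/298 = -381*1/216 - 249/596 = -127/72 - 249/596 = -23405/10728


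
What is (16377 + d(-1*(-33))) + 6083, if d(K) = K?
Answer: 22493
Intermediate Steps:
(16377 + d(-1*(-33))) + 6083 = (16377 - 1*(-33)) + 6083 = (16377 + 33) + 6083 = 16410 + 6083 = 22493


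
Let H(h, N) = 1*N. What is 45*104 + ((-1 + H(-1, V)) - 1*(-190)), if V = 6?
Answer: 4875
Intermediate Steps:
H(h, N) = N
45*104 + ((-1 + H(-1, V)) - 1*(-190)) = 45*104 + ((-1 + 6) - 1*(-190)) = 4680 + (5 + 190) = 4680 + 195 = 4875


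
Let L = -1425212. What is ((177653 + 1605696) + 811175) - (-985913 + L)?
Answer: 5005649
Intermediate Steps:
((177653 + 1605696) + 811175) - (-985913 + L) = ((177653 + 1605696) + 811175) - (-985913 - 1425212) = (1783349 + 811175) - 1*(-2411125) = 2594524 + 2411125 = 5005649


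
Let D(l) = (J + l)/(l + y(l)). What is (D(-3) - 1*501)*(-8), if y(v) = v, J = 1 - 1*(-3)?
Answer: 12028/3 ≈ 4009.3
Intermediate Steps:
J = 4 (J = 1 + 3 = 4)
D(l) = (4 + l)/(2*l) (D(l) = (4 + l)/(l + l) = (4 + l)/((2*l)) = (4 + l)*(1/(2*l)) = (4 + l)/(2*l))
(D(-3) - 1*501)*(-8) = ((1/2)*(4 - 3)/(-3) - 1*501)*(-8) = ((1/2)*(-1/3)*1 - 501)*(-8) = (-1/6 - 501)*(-8) = -3007/6*(-8) = 12028/3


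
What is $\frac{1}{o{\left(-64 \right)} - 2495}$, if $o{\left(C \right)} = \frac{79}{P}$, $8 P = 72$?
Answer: $- \frac{9}{22376} \approx -0.00040222$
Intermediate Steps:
$P = 9$ ($P = \frac{1}{8} \cdot 72 = 9$)
$o{\left(C \right)} = \frac{79}{9}$
$\frac{1}{o{\left(-64 \right)} - 2495} = \frac{1}{\frac{79}{9} - 2495} = \frac{1}{- \frac{22376}{9}} = - \frac{9}{22376}$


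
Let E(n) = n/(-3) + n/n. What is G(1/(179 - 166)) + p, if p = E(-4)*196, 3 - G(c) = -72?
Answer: 1597/3 ≈ 532.33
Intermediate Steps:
E(n) = 1 - n/3 (E(n) = n*(-⅓) + 1 = -n/3 + 1 = 1 - n/3)
G(c) = 75 (G(c) = 3 - 1*(-72) = 3 + 72 = 75)
p = 1372/3 (p = (1 - ⅓*(-4))*196 = (1 + 4/3)*196 = (7/3)*196 = 1372/3 ≈ 457.33)
G(1/(179 - 166)) + p = 75 + 1372/3 = 1597/3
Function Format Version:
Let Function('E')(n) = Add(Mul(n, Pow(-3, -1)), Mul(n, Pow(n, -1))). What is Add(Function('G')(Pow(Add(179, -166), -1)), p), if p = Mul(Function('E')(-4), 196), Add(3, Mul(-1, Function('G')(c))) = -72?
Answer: Rational(1597, 3) ≈ 532.33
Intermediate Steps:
Function('E')(n) = Add(1, Mul(Rational(-1, 3), n)) (Function('E')(n) = Add(Mul(n, Rational(-1, 3)), 1) = Add(Mul(Rational(-1, 3), n), 1) = Add(1, Mul(Rational(-1, 3), n)))
Function('G')(c) = 75 (Function('G')(c) = Add(3, Mul(-1, -72)) = Add(3, 72) = 75)
p = Rational(1372, 3) (p = Mul(Add(1, Mul(Rational(-1, 3), -4)), 196) = Mul(Add(1, Rational(4, 3)), 196) = Mul(Rational(7, 3), 196) = Rational(1372, 3) ≈ 457.33)
Add(Function('G')(Pow(Add(179, -166), -1)), p) = Add(75, Rational(1372, 3)) = Rational(1597, 3)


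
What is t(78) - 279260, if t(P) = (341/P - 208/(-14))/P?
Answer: -11893114381/42588 ≈ -2.7926e+5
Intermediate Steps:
t(P) = (104/7 + 341/P)/P (t(P) = (341/P - 208*(-1/14))/P = (341/P + 104/7)/P = (104/7 + 341/P)/P)
t(78) - 279260 = (1/7)*(2387 + 104*78)/78**2 - 279260 = (1/7)*(1/6084)*(2387 + 8112) - 279260 = (1/7)*(1/6084)*10499 - 279260 = 10499/42588 - 279260 = -11893114381/42588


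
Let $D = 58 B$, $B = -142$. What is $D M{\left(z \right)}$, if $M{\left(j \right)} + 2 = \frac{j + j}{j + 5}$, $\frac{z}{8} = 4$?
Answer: $\frac{82360}{37} \approx 2225.9$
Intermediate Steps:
$z = 32$ ($z = 8 \cdot 4 = 32$)
$D = -8236$ ($D = 58 \left(-142\right) = -8236$)
$M{\left(j \right)} = -2 + \frac{2 j}{5 + j}$ ($M{\left(j \right)} = -2 + \frac{j + j}{j + 5} = -2 + \frac{2 j}{5 + j}$)
$D M{\left(z \right)} = - 8236 \left(- \frac{10}{5 + 32}\right) = - 8236 \left(- \frac{10}{37}\right) = - 8236 \left(\left(-10\right) \frac{1}{37}\right) = \left(-8236\right) \left(- \frac{10}{37}\right) = \frac{82360}{37}$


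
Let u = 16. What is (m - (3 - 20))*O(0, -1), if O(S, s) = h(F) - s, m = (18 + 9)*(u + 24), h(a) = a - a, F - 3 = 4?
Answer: 1097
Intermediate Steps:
F = 7 (F = 3 + 4 = 7)
h(a) = 0
m = 1080 (m = (18 + 9)*(16 + 24) = 27*40 = 1080)
O(S, s) = -s (O(S, s) = 0 - s = -s)
(m - (3 - 20))*O(0, -1) = (1080 - (3 - 20))*(-1*(-1)) = (1080 - 1*(-17))*1 = (1080 + 17)*1 = 1097*1 = 1097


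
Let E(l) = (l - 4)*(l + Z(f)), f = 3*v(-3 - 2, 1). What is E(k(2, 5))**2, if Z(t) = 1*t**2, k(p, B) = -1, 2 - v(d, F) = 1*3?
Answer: 1600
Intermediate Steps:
v(d, F) = -1 (v(d, F) = 2 - 3 = -1)
f = -3 (f = 3*(-1) = -3)
Z(t) = t**2
E(l) = (-4 + l)*(9 + l) (E(l) = (l - 4)*(l + (-3)**2) = (-4 + l)*(l + 9) = (-4 + l)*(9 + l))
E(k(2, 5))**2 = (-36 + (-1)**2 + 5*(-1))**2 = (-36 + 1 - 5)**2 = (-40)**2 = 1600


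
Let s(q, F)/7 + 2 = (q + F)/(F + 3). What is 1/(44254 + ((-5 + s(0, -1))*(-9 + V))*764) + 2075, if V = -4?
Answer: 555527301/267724 ≈ 2075.0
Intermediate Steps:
s(q, F) = -14 + 7*(F + q)/(3 + F) (s(q, F) = -14 + 7*((q + F)/(F + 3)) = -14 + 7*((F + q)/(3 + F)) = -14 + 7*(F + q)/(3 + F))
1/(44254 + ((-5 + s(0, -1))*(-9 + V))*764) + 2075 = 1/(44254 + ((-5 + 7*(-6 + 0 - 1*(-1))/(3 - 1))*(-9 - 4))*764) + 2075 = 1/(44254 + ((-5 + 7*(-6 + 0 + 1)/2)*(-13))*764) + 2075 = 1/(44254 + ((-5 + 7*(1/2)*(-5))*(-13))*764) + 2075 = 1/(44254 + ((-5 - 35/2)*(-13))*764) + 2075 = 1/(44254 - 45/2*(-13)*764) + 2075 = 1/(44254 + (585/2)*764) + 2075 = 1/(44254 + 223470) + 2075 = 1/267724 + 2075 = 555527301/267724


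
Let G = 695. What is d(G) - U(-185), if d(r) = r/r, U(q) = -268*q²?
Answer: 9172301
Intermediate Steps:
d(r) = 1
d(G) - U(-185) = 1 - (-268)*(-185)² = 1 - (-268)*34225 = 1 - 1*(-9172300) = 1 + 9172300 = 9172301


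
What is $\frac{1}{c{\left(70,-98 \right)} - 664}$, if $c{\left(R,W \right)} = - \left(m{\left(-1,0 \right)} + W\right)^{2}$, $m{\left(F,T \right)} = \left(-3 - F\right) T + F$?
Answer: $- \frac{1}{10465} \approx -9.5557 \cdot 10^{-5}$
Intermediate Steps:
$m{\left(F,T \right)} = F + T \left(-3 - F\right)$ ($m{\left(F,T \right)} = T \left(-3 - F\right) + F = F + T \left(-3 - F\right)$)
$c{\left(R,W \right)} = - \left(-1 + W\right)^{2}$ ($c{\left(R,W \right)} = - \left(\left(-1 - 0 - \left(-1\right) 0\right) + W\right)^{2} = - \left(\left(-1 + 0 + 0\right) + W\right)^{2} = - \left(-1 + W\right)^{2}$)
$\frac{1}{c{\left(70,-98 \right)} - 664} = \frac{1}{- \left(-1 - 98\right)^{2} - 664} = \frac{1}{- \left(-99\right)^{2} - 664} = \frac{1}{\left(-1\right) 9801 - 664} = \frac{1}{-9801 - 664} = \frac{1}{-10465} = - \frac{1}{10465}$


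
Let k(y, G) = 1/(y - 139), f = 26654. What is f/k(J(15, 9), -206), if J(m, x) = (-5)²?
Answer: -3038556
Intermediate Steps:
J(m, x) = 25
k(y, G) = 1/(-139 + y)
f/k(J(15, 9), -206) = 26654/(1/(-139 + 25)) = 26654/(1/(-114)) = 26654/(-1/114) = 26654*(-114) = -3038556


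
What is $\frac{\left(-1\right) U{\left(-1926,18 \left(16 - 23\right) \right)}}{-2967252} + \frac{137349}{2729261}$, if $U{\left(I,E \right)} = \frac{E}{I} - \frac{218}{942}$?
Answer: $\frac{10269614452548415}{204067662443713242} \approx 0.050325$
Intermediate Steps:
$U{\left(I,E \right)} = - \frac{109}{471} + \frac{E}{I}$ ($U{\left(I,E \right)} = \frac{E}{I} - \frac{109}{471} = - \frac{109}{471} + \frac{E}{I}$)
$\frac{\left(-1\right) U{\left(-1926,18 \left(16 - 23\right) \right)}}{-2967252} + \frac{137349}{2729261} = \frac{\left(-1\right) \left(- \frac{109}{471} + \frac{18 \left(16 - 23\right)}{-1926}\right)}{-2967252} + \frac{137349}{2729261} = - (- \frac{109}{471} + 18 \left(-7\right) \left(- \frac{1}{1926}\right)) \left(- \frac{1}{2967252}\right) + 137349 \cdot \frac{1}{2729261} = - (- \frac{109}{471} - - \frac{7}{107}) \left(- \frac{1}{2967252}\right) + \frac{137349}{2729261} = - (- \frac{109}{471} + \frac{7}{107}) \left(- \frac{1}{2967252}\right) + \frac{137349}{2729261} = \left(-1\right) \left(- \frac{8366}{50397}\right) \left(- \frac{1}{2967252}\right) + \frac{137349}{2729261} = \frac{8366}{50397} \left(- \frac{1}{2967252}\right) + \frac{137349}{2729261} = - \frac{4183}{74770299522} + \frac{137349}{2729261} = \frac{10269614452548415}{204067662443713242}$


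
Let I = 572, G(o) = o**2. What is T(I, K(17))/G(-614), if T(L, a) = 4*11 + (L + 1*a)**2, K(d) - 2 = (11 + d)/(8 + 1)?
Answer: 6745300/7634169 ≈ 0.88357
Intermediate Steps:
K(d) = 29/9 + d/9 (K(d) = 2 + (11 + d)/(8 + 1) = 2 + (11 + d)/9 = 2 + (11 + d)*(1/9) = 2 + (11/9 + d/9) = 29/9 + d/9)
T(L, a) = 44 + (L + a)**2
T(I, K(17))/G(-614) = (44 + (572 + (29/9 + (1/9)*17))**2)/((-614)**2) = (44 + (572 + (29/9 + 17/9))**2)/376996 = (44 + (572 + 46/9)**2)*(1/376996) = (44 + (5194/9)**2)*(1/376996) = (44 + 26977636/81)*(1/376996) = (26981200/81)*(1/376996) = 6745300/7634169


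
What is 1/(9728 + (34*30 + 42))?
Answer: 1/10790 ≈ 9.2678e-5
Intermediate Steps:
1/(9728 + (34*30 + 42)) = 1/(9728 + (1020 + 42)) = 1/(9728 + 1062) = 1/10790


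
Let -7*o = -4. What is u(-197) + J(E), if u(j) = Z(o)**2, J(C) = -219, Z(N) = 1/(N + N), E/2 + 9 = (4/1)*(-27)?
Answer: -13967/64 ≈ -218.23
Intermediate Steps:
o = 4/7 (o = -1/7*(-4) = 4/7 ≈ 0.57143)
E = -234 (E = -18 + 2*((4/1)*(-27)) = -18 + 2*((4*1)*(-27)) = -18 + 2*(4*(-27)) = -18 + 2*(-108) = -18 - 216 = -234)
Z(N) = 1/(2*N)
u(j) = 49/64 (u(j) = (1/(2*(4/7)))**2 = ((1/2)*(7/4))**2 = (7/8)**2 = 49/64)
u(-197) + J(E) = 49/64 - 219 = -13967/64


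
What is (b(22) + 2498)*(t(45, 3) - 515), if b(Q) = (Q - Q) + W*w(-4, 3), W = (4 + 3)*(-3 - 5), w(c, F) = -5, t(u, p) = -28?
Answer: -1508454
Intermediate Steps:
W = -56 (W = 7*(-8) = -56)
b(Q) = 280 (b(Q) = (Q - Q) - 56*(-5) = 0 + 280 = 280)
(b(22) + 2498)*(t(45, 3) - 515) = (280 + 2498)*(-28 - 515) = 2778*(-543) = -1508454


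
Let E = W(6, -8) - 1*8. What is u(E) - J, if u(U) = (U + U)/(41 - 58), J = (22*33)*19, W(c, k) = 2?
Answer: -234486/17 ≈ -13793.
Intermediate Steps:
J = 13794 (J = 726*19 = 13794)
E = -6 (E = 2 - 1*8 = 2 - 8 = -6)
u(U) = -2*U/17 (u(U) = (2*U)/(-17) = (2*U)*(-1/17) = -2*U/17)
u(E) - J = -2/17*(-6) - 1*13794 = 12/17 - 13794 = -234486/17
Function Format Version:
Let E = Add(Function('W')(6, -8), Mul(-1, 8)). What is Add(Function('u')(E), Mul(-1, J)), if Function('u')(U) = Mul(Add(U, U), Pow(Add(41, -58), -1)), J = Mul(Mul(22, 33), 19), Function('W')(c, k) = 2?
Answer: Rational(-234486, 17) ≈ -13793.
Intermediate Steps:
J = 13794 (J = Mul(726, 19) = 13794)
E = -6 (E = Add(2, Mul(-1, 8)) = Add(2, -8) = -6)
Function('u')(U) = Mul(Rational(-2, 17), U) (Function('u')(U) = Mul(Mul(2, U), Pow(-17, -1)) = Mul(Mul(2, U), Rational(-1, 17)) = Mul(Rational(-2, 17), U))
Add(Function('u')(E), Mul(-1, J)) = Add(Mul(Rational(-2, 17), -6), Mul(-1, 13794)) = Add(Rational(12, 17), -13794) = Rational(-234486, 17)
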